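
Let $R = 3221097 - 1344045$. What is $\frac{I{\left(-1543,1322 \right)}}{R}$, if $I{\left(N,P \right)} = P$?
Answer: $\frac{661}{938526} \approx 0.0007043$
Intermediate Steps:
$R = 1877052$ ($R = 3221097 - 1344045 = 1877052$)
$\frac{I{\left(-1543,1322 \right)}}{R} = \frac{1322}{1877052} = 1322 \cdot \frac{1}{1877052} = \frac{661}{938526}$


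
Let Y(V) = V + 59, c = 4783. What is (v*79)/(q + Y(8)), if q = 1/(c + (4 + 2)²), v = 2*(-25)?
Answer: -9517525/161437 ≈ -58.955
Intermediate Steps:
Y(V) = 59 + V
v = -50
q = 1/4819 (q = 1/(4783 + (4 + 2)²) = 1/(4783 + 6²) = 1/(4783 + 36) = 1/4819 ≈ 0.00020751)
(v*79)/(q + Y(8)) = (-50*79)/(1/4819 + (59 + 8)) = -3950/(1/4819 + 67) = -3950/322874/4819 = -3950*4819/322874 = -9517525/161437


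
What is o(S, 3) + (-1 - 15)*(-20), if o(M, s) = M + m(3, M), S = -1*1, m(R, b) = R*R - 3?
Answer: 325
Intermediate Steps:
m(R, b) = -3 + R² (m(R, b) = R² - 3 = -3 + R²)
S = -1
o(M, s) = 6 + M (o(M, s) = M + (-3 + 3²) = M + (-3 + 9) = M + 6 = 6 + M)
o(S, 3) + (-1 - 15)*(-20) = (6 - 1) + (-1 - 15)*(-20) = 5 - 16*(-20) = 5 + 320 = 325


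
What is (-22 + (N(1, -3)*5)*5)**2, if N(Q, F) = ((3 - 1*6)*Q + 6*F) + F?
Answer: 386884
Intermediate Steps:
N(Q, F) = -3*Q + 7*F (N(Q, F) = ((3 - 6)*Q + 6*F) + F = (-3*Q + 6*F) + F = -3*Q + 7*F)
(-22 + (N(1, -3)*5)*5)**2 = (-22 + ((-3*1 + 7*(-3))*5)*5)**2 = (-22 + ((-3 - 21)*5)*5)**2 = (-22 - 24*5*5)**2 = (-22 - 120*5)**2 = (-22 - 600)**2 = (-622)**2 = 386884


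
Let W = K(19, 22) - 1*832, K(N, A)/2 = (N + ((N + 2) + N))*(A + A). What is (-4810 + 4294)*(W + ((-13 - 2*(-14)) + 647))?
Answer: -2591352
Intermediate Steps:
K(N, A) = 4*A*(2 + 3*N) (K(N, A) = 2*((N + ((N + 2) + N))*(A + A)) = 2*((N + ((2 + N) + N))*(2*A)) = 2*((N + (2 + 2*N))*(2*A)) = 2*((2 + 3*N)*(2*A)) = 2*(2*A*(2 + 3*N)) = 4*A*(2 + 3*N))
W = 4360 (W = 4*22*(2 + 3*19) - 1*832 = 4*22*(2 + 57) - 832 = 4*22*59 - 832 = 5192 - 832 = 4360)
(-4810 + 4294)*(W + ((-13 - 2*(-14)) + 647)) = (-4810 + 4294)*(4360 + ((-13 - 2*(-14)) + 647)) = -516*(4360 + ((-13 + 28) + 647)) = -516*(4360 + (15 + 647)) = -516*(4360 + 662) = -516*5022 = -2591352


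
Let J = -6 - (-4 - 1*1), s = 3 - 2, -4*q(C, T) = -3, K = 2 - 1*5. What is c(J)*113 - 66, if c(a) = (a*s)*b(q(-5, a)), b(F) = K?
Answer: 273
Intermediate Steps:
K = -3 (K = 2 - 5 = -3)
q(C, T) = ¾ (q(C, T) = -¼*(-3) = ¾)
b(F) = -3
s = 1
J = -1 (J = -6 - (-4 - 1) = -6 - 1*(-5) = -6 + 5 = -1)
c(a) = -3*a (c(a) = (a*1)*(-3) = a*(-3) = -3*a)
c(J)*113 - 66 = -3*(-1)*113 - 66 = 3*113 - 66 = 339 - 66 = 273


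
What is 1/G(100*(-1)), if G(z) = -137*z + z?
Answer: 1/13600 ≈ 7.3529e-5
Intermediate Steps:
G(z) = -136*z
1/G(100*(-1)) = 1/(-13600*(-1)) = 1/(-136*(-100)) = 1/13600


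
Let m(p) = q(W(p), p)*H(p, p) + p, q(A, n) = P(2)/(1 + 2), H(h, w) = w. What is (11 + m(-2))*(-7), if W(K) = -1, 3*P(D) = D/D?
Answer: -553/9 ≈ -61.444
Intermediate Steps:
P(D) = ⅓ (P(D) = (D/D)/3 = (⅓)*1 = ⅓)
q(A, n) = ⅑ (q(A, n) = 1/(3*(1 + 2)) = (⅓)/3 = (⅓)*(⅓) = ⅑)
m(p) = 10*p/9 (m(p) = p/9 + p = 10*p/9)
(11 + m(-2))*(-7) = (11 + (10/9)*(-2))*(-7) = (11 - 20/9)*(-7) = (79/9)*(-7) = -553/9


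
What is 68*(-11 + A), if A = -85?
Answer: -6528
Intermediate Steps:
68*(-11 + A) = 68*(-11 - 85) = 68*(-96) = -6528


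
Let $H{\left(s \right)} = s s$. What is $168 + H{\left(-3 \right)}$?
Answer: $177$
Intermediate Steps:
$H{\left(s \right)} = s^{2}$
$168 + H{\left(-3 \right)} = 168 + \left(-3\right)^{2} = 168 + 9 = 177$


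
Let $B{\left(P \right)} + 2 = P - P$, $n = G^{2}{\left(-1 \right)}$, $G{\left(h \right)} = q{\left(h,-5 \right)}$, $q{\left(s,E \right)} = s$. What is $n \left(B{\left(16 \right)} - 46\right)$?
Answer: $-48$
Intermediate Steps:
$G{\left(h \right)} = h$
$n = 1$ ($n = \left(-1\right)^{2} = 1$)
$B{\left(P \right)} = -2$ ($B{\left(P \right)} = -2 + \left(P - P\right) = -2 + 0 = -2$)
$n \left(B{\left(16 \right)} - 46\right) = 1 \left(-2 - 46\right) = 1 \left(-48\right) = -48$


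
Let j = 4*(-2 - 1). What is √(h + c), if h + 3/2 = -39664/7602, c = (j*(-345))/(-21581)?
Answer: I*√3795279174826566/23436966 ≈ 2.6286*I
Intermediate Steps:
j = -12 (j = 4*(-3) = -12)
c = -4140/21581 (c = -12*(-345)/(-21581) = 4140*(-1/21581) = -4140/21581 ≈ -0.19184)
h = -51067/7602 (h = -3/2 - 39664/7602 = -3/2 - 39664*1/7602 = -3/2 - 19832/3801 = -51067/7602 ≈ -6.7176)
√(h + c) = √(-51067/7602 - 4140/21581) = √(-161935601/23436966) = I*√3795279174826566/23436966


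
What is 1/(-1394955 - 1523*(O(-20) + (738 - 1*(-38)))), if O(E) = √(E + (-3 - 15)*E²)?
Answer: I/(-2576803*I + 57874*√5) ≈ -3.871e-7 + 1.9441e-8*I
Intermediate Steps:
O(E) = √(E - 18*E²)
1/(-1394955 - 1523*(O(-20) + (738 - 1*(-38)))) = 1/(-1394955 - 1523*(√(-20*(1 - 18*(-20))) + (738 - 1*(-38)))) = 1/(-1394955 - 1523*(√(-20*(1 + 360)) + (738 + 38))) = 1/(-1394955 - 1523*(√(-20*361) + 776)) = 1/(-1394955 - 1523*(√(-7220) + 776)) = 1/(-1394955 - 1523*(38*I*√5 + 776)) = 1/(-1394955 - 1523*(776 + 38*I*√5)) = 1/(-1394955 + (-1181848 - 57874*I*√5)) = 1/(-2576803 - 57874*I*√5)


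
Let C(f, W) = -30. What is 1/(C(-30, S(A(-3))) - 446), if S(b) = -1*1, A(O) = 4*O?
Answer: -1/476 ≈ -0.0021008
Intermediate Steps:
S(b) = -1
1/(C(-30, S(A(-3))) - 446) = 1/(-30 - 446) = 1/(-476) = -1/476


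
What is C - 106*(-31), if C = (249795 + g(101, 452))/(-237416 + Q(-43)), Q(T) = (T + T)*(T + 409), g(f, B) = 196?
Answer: 883329121/268892 ≈ 3285.1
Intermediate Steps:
Q(T) = 2*T*(409 + T) (Q(T) = (2*T)*(409 + T) = 2*T*(409 + T))
C = -249991/268892 (C = (249795 + 196)/(-237416 + 2*(-43)*(409 - 43)) = 249991/(-237416 + 2*(-43)*366) = 249991/(-237416 - 31476) = 249991/(-268892) = 249991*(-1/268892) = -249991/268892 ≈ -0.92971)
C - 106*(-31) = -249991/268892 - 106*(-31) = -249991/268892 - 1*(-3286) = -249991/268892 + 3286 = 883329121/268892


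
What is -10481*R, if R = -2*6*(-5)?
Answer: -628860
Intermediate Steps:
R = 60 (R = -12*(-5) = 60)
-10481*R = -10481*60 = -628860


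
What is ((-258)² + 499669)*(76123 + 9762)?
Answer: 48630921205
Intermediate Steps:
((-258)² + 499669)*(76123 + 9762) = (66564 + 499669)*85885 = 566233*85885 = 48630921205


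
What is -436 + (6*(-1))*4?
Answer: -460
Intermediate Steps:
-436 + (6*(-1))*4 = -436 - 6*4 = -436 - 24 = -460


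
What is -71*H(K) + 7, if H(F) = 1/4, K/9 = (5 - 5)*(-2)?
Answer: -43/4 ≈ -10.750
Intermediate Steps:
K = 0 (K = 9*((5 - 5)*(-2)) = 9*(0*(-2)) = 9*0 = 0)
H(F) = ¼
-71*H(K) + 7 = -71*¼ + 7 = -71/4 + 7 = -43/4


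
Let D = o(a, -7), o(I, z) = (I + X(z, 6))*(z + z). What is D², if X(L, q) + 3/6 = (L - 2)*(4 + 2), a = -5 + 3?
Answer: 625681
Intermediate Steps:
a = -2
X(L, q) = -25/2 + 6*L (X(L, q) = -½ + (L - 2)*(4 + 2) = -½ + (-2 + L)*6 = -½ + (-12 + 6*L) = -25/2 + 6*L)
o(I, z) = 2*z*(-25/2 + I + 6*z) (o(I, z) = (I + (-25/2 + 6*z))*(z + z) = (-25/2 + I + 6*z)*(2*z) = 2*z*(-25/2 + I + 6*z))
D = 791 (D = -7*(-25 + 2*(-2) + 12*(-7)) = -7*(-25 - 4 - 84) = -7*(-113) = 791)
D² = 791² = 625681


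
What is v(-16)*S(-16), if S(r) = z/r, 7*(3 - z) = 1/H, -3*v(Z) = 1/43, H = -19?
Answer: 25/17157 ≈ 0.0014571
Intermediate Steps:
v(Z) = -1/129 (v(Z) = -⅓/43 = -⅓*1/43 = -1/129)
z = 400/133 (z = 3 - ⅐/(-19) = 3 - ⅐*(-1/19) = 3 + 1/133 = 400/133 ≈ 3.0075)
S(r) = 400/(133*r)
v(-16)*S(-16) = -400/(17157*(-16)) = -400*(-1)/(17157*16) = -1/129*(-25/133) = 25/17157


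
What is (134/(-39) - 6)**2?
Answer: 135424/1521 ≈ 89.036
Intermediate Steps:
(134/(-39) - 6)**2 = (134*(-1/39) - 6)**2 = (-134/39 - 6)**2 = (-368/39)**2 = 135424/1521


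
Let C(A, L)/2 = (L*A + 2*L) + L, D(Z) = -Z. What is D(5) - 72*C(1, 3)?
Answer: -1733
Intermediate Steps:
C(A, L) = 6*L + 2*A*L (C(A, L) = 2*((L*A + 2*L) + L) = 2*((A*L + 2*L) + L) = 2*((2*L + A*L) + L) = 2*(3*L + A*L) = 6*L + 2*A*L)
D(5) - 72*C(1, 3) = -1*5 - 144*3*(3 + 1) = -5 - 144*3*4 = -5 - 72*24 = -5 - 1728 = -1733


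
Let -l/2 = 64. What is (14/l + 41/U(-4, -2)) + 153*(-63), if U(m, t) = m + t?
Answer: -1852021/192 ≈ -9645.9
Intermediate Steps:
l = -128 (l = -2*64 = -128)
(14/l + 41/U(-4, -2)) + 153*(-63) = (14/(-128) + 41/(-4 - 2)) + 153*(-63) = (14*(-1/128) + 41/(-6)) - 9639 = (-7/64 + 41*(-⅙)) - 9639 = (-7/64 - 41/6) - 9639 = -1333/192 - 9639 = -1852021/192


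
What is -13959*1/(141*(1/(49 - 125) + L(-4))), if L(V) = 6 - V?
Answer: -228/23 ≈ -9.9130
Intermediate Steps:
-13959*1/(141*(1/(49 - 125) + L(-4))) = -13959*1/(141*(1/(49 - 125) + (6 - 1*(-4)))) = -13959*1/(141*(1/(-76) + (6 + 4))) = -13959*1/(141*(-1/76 + 10)) = -13959/((759/76)*141) = -13959/107019/76 = -13959*76/107019 = -228/23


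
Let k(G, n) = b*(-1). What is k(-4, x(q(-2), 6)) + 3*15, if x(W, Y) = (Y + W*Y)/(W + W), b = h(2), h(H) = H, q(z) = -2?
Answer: 43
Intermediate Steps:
b = 2
x(W, Y) = (Y + W*Y)/(2*W) (x(W, Y) = (Y + W*Y)/((2*W)) = (Y + W*Y)*(1/(2*W)) = (Y + W*Y)/(2*W))
k(G, n) = -2 (k(G, n) = 2*(-1) = -2)
k(-4, x(q(-2), 6)) + 3*15 = -2 + 3*15 = -2 + 45 = 43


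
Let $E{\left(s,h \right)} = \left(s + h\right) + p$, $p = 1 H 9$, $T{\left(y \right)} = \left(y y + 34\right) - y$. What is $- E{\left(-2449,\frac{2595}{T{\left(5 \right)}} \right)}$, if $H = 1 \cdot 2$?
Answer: $\frac{42893}{18} \approx 2382.9$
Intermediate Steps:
$H = 2$
$T{\left(y \right)} = 34 + y^{2} - y$ ($T{\left(y \right)} = \left(y^{2} + 34\right) - y = \left(34 + y^{2}\right) - y = 34 + y^{2} - y$)
$p = 18$ ($p = 1 \cdot 2 \cdot 9 = 2 \cdot 9 = 18$)
$E{\left(s,h \right)} = 18 + h + s$ ($E{\left(s,h \right)} = \left(s + h\right) + 18 = \left(h + s\right) + 18 = 18 + h + s$)
$- E{\left(-2449,\frac{2595}{T{\left(5 \right)}} \right)} = - (18 + \frac{2595}{34 + 5^{2} - 5} - 2449) = - (18 + \frac{2595}{34 + 25 - 5} - 2449) = - (18 + \frac{2595}{54} - 2449) = - (18 + 2595 \cdot \frac{1}{54} - 2449) = - (18 + \frac{865}{18} - 2449) = \left(-1\right) \left(- \frac{42893}{18}\right) = \frac{42893}{18}$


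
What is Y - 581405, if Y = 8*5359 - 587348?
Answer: -1125881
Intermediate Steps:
Y = -544476 (Y = 42872 - 587348 = -544476)
Y - 581405 = -544476 - 581405 = -1125881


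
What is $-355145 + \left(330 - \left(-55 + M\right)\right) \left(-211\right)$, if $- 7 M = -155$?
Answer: $- \frac{3021955}{7} \approx -4.3171 \cdot 10^{5}$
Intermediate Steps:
$M = \frac{155}{7}$ ($M = \left(- \frac{1}{7}\right) \left(-155\right) = \frac{155}{7} \approx 22.143$)
$-355145 + \left(330 - \left(-55 + M\right)\right) \left(-211\right) = -355145 + \left(330 + \left(55 - \frac{155}{7}\right)\right) \left(-211\right) = -355145 + \left(330 + \frac{230}{7}\right) \left(-211\right) = -355145 + \frac{2540}{7} \left(-211\right) = -355145 - \frac{535940}{7} = - \frac{3021955}{7}$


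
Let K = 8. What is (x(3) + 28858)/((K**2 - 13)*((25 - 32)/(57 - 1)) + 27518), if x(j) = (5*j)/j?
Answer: 230904/220093 ≈ 1.0491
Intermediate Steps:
x(j) = 5
(x(3) + 28858)/((K**2 - 13)*((25 - 32)/(57 - 1)) + 27518) = (5 + 28858)/((8**2 - 13)*((25 - 32)/(57 - 1)) + 27518) = 28863/((64 - 13)*(-7/56) + 27518) = 28863/(51*(-7*1/56) + 27518) = 28863/(51*(-1/8) + 27518) = 28863/(-51/8 + 27518) = 28863/(220093/8) = 28863*(8/220093) = 230904/220093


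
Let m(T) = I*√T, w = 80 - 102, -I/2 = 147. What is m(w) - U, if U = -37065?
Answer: 37065 - 294*I*√22 ≈ 37065.0 - 1379.0*I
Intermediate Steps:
I = -294 (I = -2*147 = -294)
w = -22
m(T) = -294*√T
m(w) - U = -294*I*√22 - 1*(-37065) = -294*I*√22 + 37065 = 37065 - 294*I*√22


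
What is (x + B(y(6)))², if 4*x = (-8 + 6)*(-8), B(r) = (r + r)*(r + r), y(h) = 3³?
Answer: 8526400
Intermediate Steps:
y(h) = 27
B(r) = 4*r² (B(r) = (2*r)*(2*r) = 4*r²)
x = 4 (x = ((-8 + 6)*(-8))/4 = (-2*(-8))/4 = (¼)*16 = 4)
(x + B(y(6)))² = (4 + 4*27²)² = (4 + 4*729)² = (4 + 2916)² = 2920² = 8526400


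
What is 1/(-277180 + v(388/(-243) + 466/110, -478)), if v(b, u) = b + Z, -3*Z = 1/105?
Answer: -93555/25931328244 ≈ -3.6078e-6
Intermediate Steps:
Z = -1/315 (Z = -1/3/105 = -1/3*1/105 = -1/315 ≈ -0.0031746)
v(b, u) = -1/315 + b (v(b, u) = b - 1/315 = -1/315 + b)
1/(-277180 + v(388/(-243) + 466/110, -478)) = 1/(-277180 + (-1/315 + (388/(-243) + 466/110))) = 1/(-277180 + (-1/315 + (388*(-1/243) + 466*(1/110)))) = 1/(-277180 + (-1/315 + (-388/243 + 233/55))) = 1/(-277180 + (-1/315 + 35279/13365)) = 1/(-277180 + 246656/93555) = 1/(-25931328244/93555) = -93555/25931328244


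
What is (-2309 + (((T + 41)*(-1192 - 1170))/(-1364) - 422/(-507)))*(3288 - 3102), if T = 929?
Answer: -217300372/1859 ≈ -1.1689e+5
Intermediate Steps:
(-2309 + (((T + 41)*(-1192 - 1170))/(-1364) - 422/(-507)))*(3288 - 3102) = (-2309 + (((929 + 41)*(-1192 - 1170))/(-1364) - 422/(-507)))*(3288 - 3102) = (-2309 + ((970*(-2362))*(-1/1364) - 422*(-1/507)))*186 = (-2309 + (-2291140*(-1/1364) + 422/507))*186 = (-2309 + (572785/341 + 422/507))*186 = (-2309 + 290545897/172887)*186 = -108650186/172887*186 = -217300372/1859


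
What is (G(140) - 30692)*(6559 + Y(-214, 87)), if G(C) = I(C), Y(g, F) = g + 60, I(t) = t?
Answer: -195685560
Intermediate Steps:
Y(g, F) = 60 + g
G(C) = C
(G(140) - 30692)*(6559 + Y(-214, 87)) = (140 - 30692)*(6559 + (60 - 214)) = -30552*(6559 - 154) = -30552*6405 = -195685560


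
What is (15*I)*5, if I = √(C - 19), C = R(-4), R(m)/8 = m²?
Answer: 75*√109 ≈ 783.02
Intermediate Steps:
R(m) = 8*m²
C = 128 (C = 8*(-4)² = 8*16 = 128)
I = √109 (I = √(128 - 19) = √109 ≈ 10.440)
(15*I)*5 = (15*√109)*5 = 75*√109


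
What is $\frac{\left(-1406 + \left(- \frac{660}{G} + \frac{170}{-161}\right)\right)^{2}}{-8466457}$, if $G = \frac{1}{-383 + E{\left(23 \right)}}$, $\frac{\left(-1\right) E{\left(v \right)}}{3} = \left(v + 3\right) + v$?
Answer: $- \frac{3146229897117696}{219459031897} \approx -14336.0$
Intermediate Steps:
$E{\left(v \right)} = -9 - 6 v$ ($E{\left(v \right)} = - 3 \left(\left(v + 3\right) + v\right) = - 3 \left(\left(3 + v\right) + v\right) = - 3 \left(3 + 2 v\right) = -9 - 6 v$)
$G = - \frac{1}{530}$ ($G = \frac{1}{-383 - 147} = \frac{1}{-530} = - \frac{1}{530} \approx -0.0018868$)
$\frac{\left(-1406 + \left(- \frac{660}{G} + \frac{170}{-161}\right)\right)^{2}}{-8466457} = \frac{\left(-1406 + \left(- \frac{660}{- \frac{1}{530}} + \frac{170}{-161}\right)\right)^{2}}{-8466457} = \left(-1406 + \left(\left(-660\right) \left(-530\right) + 170 \left(- \frac{1}{161}\right)\right)\right)^{2} \left(- \frac{1}{8466457}\right) = \left(-1406 + \left(349800 - \frac{170}{161}\right)\right)^{2} \left(- \frac{1}{8466457}\right) = \left(-1406 + \frac{56317630}{161}\right)^{2} \left(- \frac{1}{8466457}\right) = \left(\frac{56091264}{161}\right)^{2} \left(- \frac{1}{8466457}\right) = \frac{3146229897117696}{25921} \left(- \frac{1}{8466457}\right) = - \frac{3146229897117696}{219459031897}$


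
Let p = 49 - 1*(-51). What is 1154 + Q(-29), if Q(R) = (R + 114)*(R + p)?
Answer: 7189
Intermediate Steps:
p = 100 (p = 49 + 51 = 100)
Q(R) = (100 + R)*(114 + R) (Q(R) = (R + 114)*(R + 100) = (114 + R)*(100 + R) = (100 + R)*(114 + R))
1154 + Q(-29) = 1154 + (11400 + (-29)**2 + 214*(-29)) = 1154 + (11400 + 841 - 6206) = 1154 + 6035 = 7189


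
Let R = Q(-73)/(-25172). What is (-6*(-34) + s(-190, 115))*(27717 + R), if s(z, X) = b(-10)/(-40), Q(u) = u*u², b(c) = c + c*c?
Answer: 563351642187/100688 ≈ 5.5950e+6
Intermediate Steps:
b(c) = c + c²
Q(u) = u³
s(z, X) = -9/4 (s(z, X) = -10*(1 - 10)/(-40) = -10*(-9)*(-1/40) = 90*(-1/40) = -9/4)
R = 389017/25172 (R = (-73)³/(-25172) = -389017*(-1/25172) = 389017/25172 ≈ 15.454)
(-6*(-34) + s(-190, 115))*(27717 + R) = (-6*(-34) - 9/4)*(27717 + 389017/25172) = (204 - 9/4)*(698081341/25172) = (807/4)*(698081341/25172) = 563351642187/100688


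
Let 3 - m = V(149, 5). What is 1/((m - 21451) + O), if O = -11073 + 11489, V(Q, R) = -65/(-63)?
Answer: -63/1325081 ≈ -4.7544e-5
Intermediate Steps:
V(Q, R) = 65/63 (V(Q, R) = -65*(-1/63) = 65/63)
m = 124/63 (m = 3 - 1*65/63 = 3 - 65/63 = 124/63 ≈ 1.9683)
O = 416
1/((m - 21451) + O) = 1/((124/63 - 21451) + 416) = 1/(-1351289/63 + 416) = 1/(-1325081/63) = -63/1325081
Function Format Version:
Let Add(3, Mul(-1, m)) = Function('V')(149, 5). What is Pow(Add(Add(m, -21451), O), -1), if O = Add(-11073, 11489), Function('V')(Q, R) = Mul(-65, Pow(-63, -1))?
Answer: Rational(-63, 1325081) ≈ -4.7544e-5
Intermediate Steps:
Function('V')(Q, R) = Rational(65, 63) (Function('V')(Q, R) = Mul(-65, Rational(-1, 63)) = Rational(65, 63))
m = Rational(124, 63) (m = Add(3, Mul(-1, Rational(65, 63))) = Add(3, Rational(-65, 63)) = Rational(124, 63) ≈ 1.9683)
O = 416
Pow(Add(Add(m, -21451), O), -1) = Pow(Add(Add(Rational(124, 63), -21451), 416), -1) = Pow(Add(Rational(-1351289, 63), 416), -1) = Pow(Rational(-1325081, 63), -1) = Rational(-63, 1325081)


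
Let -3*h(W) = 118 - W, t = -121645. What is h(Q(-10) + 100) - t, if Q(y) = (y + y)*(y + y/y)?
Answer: 121699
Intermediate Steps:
Q(y) = 2*y*(1 + y) (Q(y) = (2*y)*(y + 1) = (2*y)*(1 + y) = 2*y*(1 + y))
h(W) = -118/3 + W/3 (h(W) = -(118 - W)/3 = -118/3 + W/3)
h(Q(-10) + 100) - t = (-118/3 + (2*(-10)*(1 - 10) + 100)/3) - 1*(-121645) = (-118/3 + (2*(-10)*(-9) + 100)/3) + 121645 = (-118/3 + (180 + 100)/3) + 121645 = (-118/3 + (⅓)*280) + 121645 = (-118/3 + 280/3) + 121645 = 54 + 121645 = 121699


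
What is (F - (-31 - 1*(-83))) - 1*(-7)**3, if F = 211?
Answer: 502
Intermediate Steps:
(F - (-31 - 1*(-83))) - 1*(-7)**3 = (211 - (-31 - 1*(-83))) - 1*(-7)**3 = (211 - (-31 + 83)) - 1*(-343) = (211 - 1*52) + 343 = (211 - 52) + 343 = 159 + 343 = 502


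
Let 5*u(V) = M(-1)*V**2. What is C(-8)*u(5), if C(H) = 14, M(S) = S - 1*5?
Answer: -420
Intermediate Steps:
M(S) = -5 + S (M(S) = S - 5 = -5 + S)
u(V) = -6*V**2/5 (u(V) = ((-5 - 1)*V**2)/5 = (-6*V**2)/5 = -6*V**2/5)
C(-8)*u(5) = 14*(-6/5*5**2) = 14*(-6/5*25) = 14*(-30) = -420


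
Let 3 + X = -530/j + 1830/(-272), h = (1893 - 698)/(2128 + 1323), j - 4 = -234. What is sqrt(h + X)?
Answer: I*sqrt(713401825318)/317492 ≈ 2.6603*I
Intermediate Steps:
j = -230 (j = 4 - 234 = -230)
h = 1195/3451 ≈ 0.34628
X = -23221/3128 (X = -3 + (-530/(-230) + 1830/(-272)) = -3 + (-530*(-1/230) + 1830*(-1/272)) = -3 + (53/23 - 915/136) = -3 - 13837/3128 = -23221/3128 ≈ -7.4236)
sqrt(h + X) = sqrt(1195/3451 - 23221/3128) = sqrt(-4493983/634984) = I*sqrt(713401825318)/317492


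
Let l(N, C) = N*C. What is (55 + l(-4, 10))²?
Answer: 225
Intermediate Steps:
l(N, C) = C*N
(55 + l(-4, 10))² = (55 + 10*(-4))² = (55 - 40)² = 15² = 225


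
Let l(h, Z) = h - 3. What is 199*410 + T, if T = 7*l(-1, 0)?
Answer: 81562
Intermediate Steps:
l(h, Z) = -3 + h
T = -28 (T = 7*(-3 - 1) = 7*(-4) = -28)
199*410 + T = 199*410 - 28 = 81590 - 28 = 81562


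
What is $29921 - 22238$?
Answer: $7683$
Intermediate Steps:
$29921 - 22238 = 7683$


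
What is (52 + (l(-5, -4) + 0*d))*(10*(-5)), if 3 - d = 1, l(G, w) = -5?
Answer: -2350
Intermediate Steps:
d = 2 (d = 3 - 1*1 = 3 - 1 = 2)
(52 + (l(-5, -4) + 0*d))*(10*(-5)) = (52 + (-5 + 0*2))*(10*(-5)) = (52 + (-5 + 0))*(-50) = (52 - 5)*(-50) = 47*(-50) = -2350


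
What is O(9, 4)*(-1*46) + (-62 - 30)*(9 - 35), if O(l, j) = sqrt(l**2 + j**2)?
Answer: 2392 - 46*sqrt(97) ≈ 1939.0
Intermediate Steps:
O(l, j) = sqrt(j**2 + l**2)
O(9, 4)*(-1*46) + (-62 - 30)*(9 - 35) = sqrt(4**2 + 9**2)*(-1*46) + (-62 - 30)*(9 - 35) = sqrt(16 + 81)*(-46) - 92*(-26) = sqrt(97)*(-46) + 2392 = -46*sqrt(97) + 2392 = 2392 - 46*sqrt(97)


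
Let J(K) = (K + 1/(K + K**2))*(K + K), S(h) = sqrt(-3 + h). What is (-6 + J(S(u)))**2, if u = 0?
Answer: 2*(60*sqrt(3) + 83*I)/(I + sqrt(3)) ≈ 131.5 + 19.919*I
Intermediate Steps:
J(K) = 2*K*(K + 1/(K + K**2)) (J(K) = (K + 1/(K + K**2))*(2*K) = 2*K*(K + 1/(K + K**2)))
(-6 + J(S(u)))**2 = (-6 + 2*(1 + (sqrt(-3 + 0))**2 + (sqrt(-3 + 0))**3)/(1 + sqrt(-3 + 0)))**2 = (-6 + 2*(1 + (sqrt(-3))**2 + (sqrt(-3))**3)/(1 + sqrt(-3)))**2 = (-6 + 2*(1 + (I*sqrt(3))**2 + (I*sqrt(3))**3)/(1 + I*sqrt(3)))**2 = (-6 + 2*(1 - 3 - 3*I*sqrt(3))/(1 + I*sqrt(3)))**2 = (-6 + 2*(-2 - 3*I*sqrt(3))/(1 + I*sqrt(3)))**2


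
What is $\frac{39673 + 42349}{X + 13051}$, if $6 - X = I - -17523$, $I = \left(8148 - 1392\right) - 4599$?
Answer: $- \frac{82022}{6623} \approx -12.384$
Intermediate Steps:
$I = 2157$ ($I = 6756 - 4599 = 2157$)
$X = -19674$ ($X = 6 - \left(2157 - -17523\right) = 6 - \left(2157 + 17523\right) = 6 - 19680 = -19674$)
$\frac{39673 + 42349}{X + 13051} = \frac{39673 + 42349}{-19674 + 13051} = \frac{82022}{-6623} = 82022 \left(- \frac{1}{6623}\right) = - \frac{82022}{6623}$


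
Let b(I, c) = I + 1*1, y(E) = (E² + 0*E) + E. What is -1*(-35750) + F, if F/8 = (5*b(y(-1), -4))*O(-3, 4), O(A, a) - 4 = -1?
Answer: 35870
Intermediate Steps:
O(A, a) = 3 (O(A, a) = 4 - 1 = 3)
y(E) = E + E² (y(E) = (E² + 0) + E = E² + E = E + E²)
b(I, c) = 1 + I (b(I, c) = I + 1 = 1 + I)
F = 120 (F = 8*((5*(1 - (1 - 1)))*3) = 8*((5*(1 - 1*0))*3) = 8*((5*(1 + 0))*3) = 8*((5*1)*3) = 8*(5*3) = 8*15 = 120)
-1*(-35750) + F = -1*(-35750) + 120 = 35750 + 120 = 35870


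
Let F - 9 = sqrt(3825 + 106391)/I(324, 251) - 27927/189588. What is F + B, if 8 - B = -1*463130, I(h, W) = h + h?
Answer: 29269028503/63196 + sqrt(27554)/324 ≈ 4.6315e+5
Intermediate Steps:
I(h, W) = 2*h
B = 463138 (B = 8 - (-1)*463130 = 8 - 1*(-463130) = 8 + 463130 = 463138)
F = 559455/63196 + sqrt(27554)/324 (F = 9 + (sqrt(3825 + 106391)/((2*324)) - 27927/189588) = 9 + (sqrt(110216)/648 - 27927*1/189588) = 9 + ((2*sqrt(27554))*(1/648) - 9309/63196) = 9 + (sqrt(27554)/324 - 9309/63196) = 9 + (-9309/63196 + sqrt(27554)/324) = 559455/63196 + sqrt(27554)/324 ≈ 9.3650)
F + B = (559455/63196 + sqrt(27554)/324) + 463138 = 29269028503/63196 + sqrt(27554)/324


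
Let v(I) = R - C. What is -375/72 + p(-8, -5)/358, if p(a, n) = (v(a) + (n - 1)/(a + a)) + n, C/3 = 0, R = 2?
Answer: -44813/8592 ≈ -5.2157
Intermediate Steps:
C = 0 (C = 3*0 = 0)
v(I) = 2 (v(I) = 2 - 1*0 = 2 + 0 = 2)
p(a, n) = 2 + n + (-1 + n)/(2*a) (p(a, n) = (2 + (n - 1)/(a + a)) + n = (2 + (-1 + n)/((2*a))) + n = (2 + (-1 + n)*(1/(2*a))) + n = (2 + (-1 + n)/(2*a)) + n = 2 + n + (-1 + n)/(2*a))
-375/72 + p(-8, -5)/358 = -375/72 + ((½)*(-1 - 5 + 2*(-8)*(2 - 5))/(-8))/358 = -375*1/72 + ((½)*(-⅛)*(-1 - 5 + 2*(-8)*(-3)))*(1/358) = -125/24 + ((½)*(-⅛)*(-1 - 5 + 48))*(1/358) = -125/24 + ((½)*(-⅛)*42)*(1/358) = -125/24 - 21/8*1/358 = -125/24 - 21/2864 = -44813/8592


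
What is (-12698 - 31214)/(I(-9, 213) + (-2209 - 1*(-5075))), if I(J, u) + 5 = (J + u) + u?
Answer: -1996/149 ≈ -13.396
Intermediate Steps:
I(J, u) = -5 + J + 2*u (I(J, u) = -5 + ((J + u) + u) = -5 + (J + 2*u) = -5 + J + 2*u)
(-12698 - 31214)/(I(-9, 213) + (-2209 - 1*(-5075))) = (-12698 - 31214)/((-5 - 9 + 2*213) + (-2209 - 1*(-5075))) = -43912/((-5 - 9 + 426) + (-2209 + 5075)) = -43912/(412 + 2866) = -43912/3278 = -43912*1/3278 = -1996/149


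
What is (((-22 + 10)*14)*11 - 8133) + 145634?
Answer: 135653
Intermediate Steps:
(((-22 + 10)*14)*11 - 8133) + 145634 = (-12*14*11 - 8133) + 145634 = (-168*11 - 8133) + 145634 = (-1848 - 8133) + 145634 = -9981 + 145634 = 135653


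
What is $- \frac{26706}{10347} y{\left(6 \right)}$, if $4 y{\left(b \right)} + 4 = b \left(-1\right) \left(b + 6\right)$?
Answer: $\frac{169138}{3449} \approx 49.04$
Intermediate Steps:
$y{\left(b \right)} = -1 - \frac{b \left(6 + b\right)}{4}$ ($y{\left(b \right)} = -1 + \frac{b \left(-1\right) \left(b + 6\right)}{4} = -1 + \frac{- b \left(6 + b\right)}{4} = -1 + \frac{\left(-1\right) b \left(6 + b\right)}{4} = -1 - \frac{b \left(6 + b\right)}{4}$)
$- \frac{26706}{10347} y{\left(6 \right)} = - \frac{26706}{10347} \left(-1 - 9 - \frac{6^{2}}{4}\right) = \left(-26706\right) \frac{1}{10347} \left(-1 - 9 - 9\right) = - \frac{8902 \left(-1 - 9 - 9\right)}{3449} = \left(- \frac{8902}{3449}\right) \left(-19\right) = \frac{169138}{3449}$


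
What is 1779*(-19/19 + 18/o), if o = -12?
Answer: -8895/2 ≈ -4447.5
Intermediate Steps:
1779*(-19/19 + 18/o) = 1779*(-19/19 + 18/(-12)) = 1779*(-19*1/19 + 18*(-1/12)) = 1779*(-1 - 3/2) = 1779*(-5/2) = -8895/2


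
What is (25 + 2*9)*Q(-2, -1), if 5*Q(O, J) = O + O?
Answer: -172/5 ≈ -34.400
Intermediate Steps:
Q(O, J) = 2*O/5 (Q(O, J) = (O + O)/5 = (2*O)/5 = 2*O/5)
(25 + 2*9)*Q(-2, -1) = (25 + 2*9)*((⅖)*(-2)) = (25 + 18)*(-⅘) = 43*(-⅘) = -172/5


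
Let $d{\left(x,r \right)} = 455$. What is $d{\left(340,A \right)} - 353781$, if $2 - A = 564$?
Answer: $-353326$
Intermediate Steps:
$A = -562$ ($A = 2 - 564 = -562$)
$d{\left(340,A \right)} - 353781 = 455 - 353781 = -353326$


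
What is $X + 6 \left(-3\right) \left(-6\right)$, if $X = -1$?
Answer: $107$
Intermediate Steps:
$X + 6 \left(-3\right) \left(-6\right) = -1 + 6 \left(-3\right) \left(-6\right) = -1 - -108 = -1 + 108 = 107$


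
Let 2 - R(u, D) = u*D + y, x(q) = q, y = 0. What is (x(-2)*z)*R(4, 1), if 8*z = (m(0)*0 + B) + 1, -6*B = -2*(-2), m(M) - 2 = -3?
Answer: ⅙ ≈ 0.16667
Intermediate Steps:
m(M) = -1 (m(M) = 2 - 3 = -1)
B = -⅔ (B = -(-1)*(-2)/3 = -⅙*4 = -⅔ ≈ -0.66667)
R(u, D) = 2 - D*u (R(u, D) = 2 - (u*D + 0) = 2 - (D*u + 0) = 2 - D*u)
z = 1/24 (z = ((-1*0 - ⅔) + 1)/8 = ((0 - ⅔) + 1)/8 = (-⅔ + 1)/8 = (⅛)*(⅓) = 1/24 ≈ 0.041667)
(x(-2)*z)*R(4, 1) = (-2*1/24)*(2 - 1*1*4) = -(2 - 4)/12 = -1/12*(-2) = ⅙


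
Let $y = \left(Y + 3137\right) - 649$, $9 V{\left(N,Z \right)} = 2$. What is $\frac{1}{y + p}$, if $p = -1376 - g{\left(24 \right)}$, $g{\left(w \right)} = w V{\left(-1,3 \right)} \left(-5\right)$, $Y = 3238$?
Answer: $\frac{3}{13130} \approx 0.00022848$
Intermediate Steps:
$V{\left(N,Z \right)} = \frac{2}{9}$ ($V{\left(N,Z \right)} = \frac{1}{9} \cdot 2 = \frac{2}{9}$)
$g{\left(w \right)} = - \frac{10 w}{9}$ ($g{\left(w \right)} = w \frac{2}{9} \left(-5\right) = \frac{2 w}{9} \left(-5\right) = - \frac{10 w}{9}$)
$y = 5726$ ($y = \left(3238 + 3137\right) - 649 = 6375 - 649 = 5726$)
$p = - \frac{4048}{3}$ ($p = -1376 - \left(- \frac{10}{9}\right) 24 = -1376 - - \frac{80}{3} = -1376 + \frac{80}{3} = - \frac{4048}{3} \approx -1349.3$)
$\frac{1}{y + p} = \frac{1}{5726 - \frac{4048}{3}} = \frac{1}{\frac{13130}{3}} = \frac{3}{13130}$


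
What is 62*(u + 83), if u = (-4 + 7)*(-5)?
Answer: 4216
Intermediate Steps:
u = -15 (u = 3*(-5) = -15)
62*(u + 83) = 62*(-15 + 83) = 62*68 = 4216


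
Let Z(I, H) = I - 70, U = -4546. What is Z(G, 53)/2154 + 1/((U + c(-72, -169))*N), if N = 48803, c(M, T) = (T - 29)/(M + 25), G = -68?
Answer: -239606739489/3739948409528 ≈ -0.064067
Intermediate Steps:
c(M, T) = (-29 + T)/(25 + M)
Z(I, H) = -70 + I
Z(G, 53)/2154 + 1/((U + c(-72, -169))*N) = (-70 - 68)/2154 + 1/(-4546 + (-29 - 169)/(25 - 72)*48803) = -138*1/2154 + (1/48803)/(-4546 - 198/(-47)) = -23/359 + (1/48803)/(-4546 - 1/47*(-198)) = -23/359 + (1/48803)/(-4546 + 198/47) = -23/359 + (1/48803)/(-213464/47) = -23/359 - 47/213464*1/48803 = -23/359 - 47/10417683592 = -239606739489/3739948409528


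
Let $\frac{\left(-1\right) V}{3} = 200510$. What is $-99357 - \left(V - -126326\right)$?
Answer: $375847$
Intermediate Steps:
$V = -601530$ ($V = \left(-3\right) 200510 = -601530$)
$-99357 - \left(V - -126326\right) = -99357 - \left(-601530 - -126326\right) = -99357 - \left(-601530 + 126326\right) = -99357 - -475204 = -99357 + 475204 = 375847$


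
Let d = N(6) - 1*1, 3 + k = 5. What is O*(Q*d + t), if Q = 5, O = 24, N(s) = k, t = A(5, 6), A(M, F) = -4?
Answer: 24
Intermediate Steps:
k = 2 (k = -3 + 5 = 2)
t = -4
N(s) = 2
d = 1 (d = 2 - 1*1 = 2 - 1 = 1)
O*(Q*d + t) = 24*(5*1 - 4) = 24*(5 - 4) = 24*1 = 24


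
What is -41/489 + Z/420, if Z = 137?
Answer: 16591/68460 ≈ 0.24235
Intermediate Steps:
-41/489 + Z/420 = -41/489 + 137/420 = 16591/68460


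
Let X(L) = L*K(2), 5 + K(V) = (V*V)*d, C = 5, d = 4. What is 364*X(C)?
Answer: 20020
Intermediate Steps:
K(V) = -5 + 4*V**2 (K(V) = -5 + (V*V)*4 = -5 + V**2*4 = -5 + 4*V**2)
X(L) = 11*L (X(L) = L*(-5 + 4*2**2) = L*(-5 + 4*4) = L*(-5 + 16) = L*11 = 11*L)
364*X(C) = 364*(11*5) = 364*55 = 20020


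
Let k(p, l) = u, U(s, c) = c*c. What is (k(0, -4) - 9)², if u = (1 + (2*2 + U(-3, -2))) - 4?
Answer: 16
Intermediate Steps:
U(s, c) = c²
u = 5 (u = (1 + (2*2 + (-2)²)) - 4 = (1 + (4 + 4)) - 4 = (1 + 8) - 4 = 9 - 4 = 5)
k(p, l) = 5
(k(0, -4) - 9)² = (5 - 9)² = (-4)² = 16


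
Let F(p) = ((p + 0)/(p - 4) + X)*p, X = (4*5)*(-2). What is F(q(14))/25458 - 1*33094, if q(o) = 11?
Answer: -5897552323/178206 ≈ -33094.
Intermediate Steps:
X = -40 (X = 20*(-2) = -40)
F(p) = p*(-40 + p/(-4 + p)) (F(p) = ((p + 0)/(p - 4) - 40)*p = (p/(-4 + p) - 40)*p = (-40 + p/(-4 + p))*p = p*(-40 + p/(-4 + p)))
F(q(14))/25458 - 1*33094 = (11*(160 - 39*11)/(-4 + 11))/25458 - 1*33094 = (11*(160 - 429)/7)*(1/25458) - 33094 = (11*(1/7)*(-269))*(1/25458) - 33094 = -2959/7*1/25458 - 33094 = -2959/178206 - 33094 = -5897552323/178206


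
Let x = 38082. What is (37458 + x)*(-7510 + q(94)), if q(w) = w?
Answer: -560204640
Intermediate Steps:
(37458 + x)*(-7510 + q(94)) = (37458 + 38082)*(-7510 + 94) = 75540*(-7416) = -560204640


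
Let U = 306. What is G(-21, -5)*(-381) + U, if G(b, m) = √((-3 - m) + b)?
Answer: 306 - 381*I*√19 ≈ 306.0 - 1660.7*I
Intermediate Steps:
G(b, m) = √(-3 + b - m)
G(-21, -5)*(-381) + U = √(-3 - 21 - 1*(-5))*(-381) + 306 = √(-3 - 21 + 5)*(-381) + 306 = √(-19)*(-381) + 306 = (I*√19)*(-381) + 306 = -381*I*√19 + 306 = 306 - 381*I*√19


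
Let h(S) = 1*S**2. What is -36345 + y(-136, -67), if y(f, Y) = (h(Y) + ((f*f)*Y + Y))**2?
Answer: 1524755699755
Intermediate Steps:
h(S) = S**2
y(f, Y) = (Y + Y**2 + Y*f**2)**2 (y(f, Y) = (Y**2 + ((f*f)*Y + Y))**2 = (Y**2 + (f**2*Y + Y))**2 = (Y**2 + (Y*f**2 + Y))**2 = (Y**2 + (Y + Y*f**2))**2 = (Y + Y**2 + Y*f**2)**2)
-36345 + y(-136, -67) = -36345 + (-67)**2*(1 - 67 + (-136)**2)**2 = -36345 + 4489*(1 - 67 + 18496)**2 = -36345 + 4489*18430**2 = -36345 + 4489*339664900 = -36345 + 1524755736100 = 1524755699755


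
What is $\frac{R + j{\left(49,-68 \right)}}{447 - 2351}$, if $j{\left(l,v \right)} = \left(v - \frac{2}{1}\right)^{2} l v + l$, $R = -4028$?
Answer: $\frac{16330779}{1904} \approx 8577.1$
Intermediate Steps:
$j{\left(l,v \right)} = l + l v \left(-2 + v\right)^{2}$ ($j{\left(l,v \right)} = \left(v - 2\right)^{2} l v + l = \left(-2 + v\right)^{2} l v + l = l \left(-2 + v\right)^{2} v + l = l v \left(-2 + v\right)^{2} + l = l + l v \left(-2 + v\right)^{2}$)
$\frac{R + j{\left(49,-68 \right)}}{447 - 2351} = \frac{-4028 + 49 \left(1 - 68 \left(-2 - 68\right)^{2}\right)}{447 - 2351} = \frac{-4028 + 49 \left(1 - 68 \left(-70\right)^{2}\right)}{-1904} = \left(-4028 + 49 \left(1 - 333200\right)\right) \left(- \frac{1}{1904}\right) = \left(-4028 + 49 \left(-333199\right)\right) \left(- \frac{1}{1904}\right) = \left(-4028 - 16326751\right) \left(- \frac{1}{1904}\right) = \left(-16330779\right) \left(- \frac{1}{1904}\right) = \frac{16330779}{1904}$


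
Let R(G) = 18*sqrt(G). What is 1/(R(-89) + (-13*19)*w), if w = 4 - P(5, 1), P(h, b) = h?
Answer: 247/89845 - 18*I*sqrt(89)/89845 ≈ 0.0027492 - 0.0018901*I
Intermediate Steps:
w = -1 (w = 4 - 1*5 = 4 - 5 = -1)
1/(R(-89) + (-13*19)*w) = 1/(18*sqrt(-89) - 13*19*(-1)) = 1/(18*(I*sqrt(89)) - 247*(-1)) = 1/(18*I*sqrt(89) + 247) = 1/(247 + 18*I*sqrt(89))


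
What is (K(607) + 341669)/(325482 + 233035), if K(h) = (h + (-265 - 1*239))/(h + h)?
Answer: 414786269/678039638 ≈ 0.61174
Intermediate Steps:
K(h) = (-504 + h)/(2*h) (K(h) = (h + (-265 - 239))/((2*h)) = (h - 504)*(1/(2*h)) = (-504 + h)*(1/(2*h)) = (-504 + h)/(2*h))
(K(607) + 341669)/(325482 + 233035) = ((1/2)*(-504 + 607)/607 + 341669)/(325482 + 233035) = ((1/2)*(1/607)*103 + 341669)/558517 = (103/1214 + 341669)*(1/558517) = (414786269/1214)*(1/558517) = 414786269/678039638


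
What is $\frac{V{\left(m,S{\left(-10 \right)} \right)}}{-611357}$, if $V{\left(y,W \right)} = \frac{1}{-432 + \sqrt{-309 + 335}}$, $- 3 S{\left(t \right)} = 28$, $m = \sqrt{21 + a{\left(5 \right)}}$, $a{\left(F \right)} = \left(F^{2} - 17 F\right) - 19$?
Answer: $\frac{216}{57038996743} + \frac{\sqrt{26}}{114077993486} \approx 3.8316 \cdot 10^{-9}$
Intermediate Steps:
$a{\left(F \right)} = -19 + F^{2} - 17 F$
$m = i \sqrt{58}$ ($m = \sqrt{21 - \left(104 - 25\right)} = \sqrt{21 - 79} = \sqrt{-58} = i \sqrt{58} \approx 7.6158 i$)
$S{\left(t \right)} = - \frac{28}{3}$ ($S{\left(t \right)} = \left(- \frac{1}{3}\right) 28 = - \frac{28}{3}$)
$V{\left(y,W \right)} = \frac{1}{-432 + \sqrt{26}}$
$\frac{V{\left(m,S{\left(-10 \right)} \right)}}{-611357} = \frac{- \frac{216}{93299} - \frac{\sqrt{26}}{186598}}{-611357} = \left(- \frac{216}{93299} - \frac{\sqrt{26}}{186598}\right) \left(- \frac{1}{611357}\right) = \frac{216}{57038996743} + \frac{\sqrt{26}}{114077993486}$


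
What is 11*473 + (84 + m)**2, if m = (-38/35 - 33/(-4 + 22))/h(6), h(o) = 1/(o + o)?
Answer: 9311471/1225 ≈ 7601.2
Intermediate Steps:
h(o) = 1/(2*o)
m = -1226/35 (m = (-38/35 - 33/(-4 + 22))/(((1/2)/6)) = (-38*1/35 - 33/18)/(((1/2)*(1/6))) = (-38/35 - 33*1/18)/(1/12) = (-38/35 - 11/6)*12 = -613/210*12 = -1226/35 ≈ -35.029)
11*473 + (84 + m)**2 = 11*473 + (84 - 1226/35)**2 = 5203 + (1714/35)**2 = 5203 + 2937796/1225 = 9311471/1225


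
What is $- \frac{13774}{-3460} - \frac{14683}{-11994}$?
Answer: $\frac{27001067}{5187405} \approx 5.2051$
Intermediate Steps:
$- \frac{13774}{-3460} - \frac{14683}{-11994} = \left(-13774\right) \left(- \frac{1}{3460}\right) - - \frac{14683}{11994} = \frac{6887}{1730} + \frac{14683}{11994} = \frac{27001067}{5187405}$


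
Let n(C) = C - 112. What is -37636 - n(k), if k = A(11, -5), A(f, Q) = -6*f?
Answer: -37458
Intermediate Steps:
k = -66 (k = -6*11 = -66)
n(C) = -112 + C
-37636 - n(k) = -37636 - (-112 - 66) = -37636 - 1*(-178) = -37636 + 178 = -37458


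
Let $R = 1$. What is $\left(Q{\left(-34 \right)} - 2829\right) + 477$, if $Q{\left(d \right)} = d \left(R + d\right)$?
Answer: $-1230$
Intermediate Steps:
$Q{\left(d \right)} = d \left(1 + d\right)$
$\left(Q{\left(-34 \right)} - 2829\right) + 477 = \left(- 34 \left(1 - 34\right) - 2829\right) + 477 = \left(\left(-34\right) \left(-33\right) - 2829\right) + 477 = \left(1122 - 2829\right) + 477 = -1707 + 477 = -1230$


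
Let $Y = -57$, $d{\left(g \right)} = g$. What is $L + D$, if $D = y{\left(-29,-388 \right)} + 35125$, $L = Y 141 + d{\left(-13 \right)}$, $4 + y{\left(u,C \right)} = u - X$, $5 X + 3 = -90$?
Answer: $\frac{135303}{5} \approx 27061.0$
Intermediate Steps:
$X = - \frac{93}{5}$ ($X = - \frac{3}{5} + \frac{1}{5} \left(-90\right) = - \frac{3}{5} - 18 = - \frac{93}{5} \approx -18.6$)
$y{\left(u,C \right)} = \frac{73}{5} + u$ ($y{\left(u,C \right)} = -4 + \left(u - - \frac{93}{5}\right) = -4 + \left(u + \frac{93}{5}\right) = -4 + \left(\frac{93}{5} + u\right) = \frac{73}{5} + u$)
$L = -8050$ ($L = \left(-57\right) 141 - 13 = -8037 - 13 = -8050$)
$D = \frac{175553}{5}$ ($D = \left(\frac{73}{5} - 29\right) + 35125 = - \frac{72}{5} + 35125 = \frac{175553}{5} \approx 35111.0$)
$L + D = -8050 + \frac{175553}{5} = \frac{135303}{5}$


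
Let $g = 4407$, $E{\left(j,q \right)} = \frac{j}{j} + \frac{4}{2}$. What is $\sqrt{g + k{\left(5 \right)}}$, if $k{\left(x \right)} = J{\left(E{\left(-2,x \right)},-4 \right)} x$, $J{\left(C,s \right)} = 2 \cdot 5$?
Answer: $\sqrt{4457} \approx 66.761$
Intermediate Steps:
$E{\left(j,q \right)} = 3$ ($E{\left(j,q \right)} = 1 + 4 \cdot \frac{1}{2} = 1 + 2 = 3$)
$J{\left(C,s \right)} = 10$
$k{\left(x \right)} = 10 x$
$\sqrt{g + k{\left(5 \right)}} = \sqrt{4407 + 10 \cdot 5} = \sqrt{4407 + 50} = \sqrt{4457}$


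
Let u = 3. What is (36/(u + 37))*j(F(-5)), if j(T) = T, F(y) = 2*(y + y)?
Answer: -18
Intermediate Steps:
F(y) = 4*y (F(y) = 2*(2*y) = 4*y)
(36/(u + 37))*j(F(-5)) = (36/(3 + 37))*(4*(-5)) = (36/40)*(-20) = (36*(1/40))*(-20) = (9/10)*(-20) = -18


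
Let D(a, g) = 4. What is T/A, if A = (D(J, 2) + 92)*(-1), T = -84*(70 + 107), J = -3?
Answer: 1239/8 ≈ 154.88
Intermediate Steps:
T = -14868 (T = -84*177 = -14868)
A = -96 (A = (4 + 92)*(-1) = 96*(-1) = -96)
T/A = -14868/(-96) = -14868*(-1/96) = 1239/8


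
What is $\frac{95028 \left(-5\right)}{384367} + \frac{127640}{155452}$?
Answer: $- \frac{6200214850}{14937654721} \approx -0.41507$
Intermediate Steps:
$\frac{95028 \left(-5\right)}{384367} + \frac{127640}{155452} = \left(-475140\right) \frac{1}{384367} + 127640 \cdot \frac{1}{155452} = - \frac{475140}{384367} + \frac{31910}{38863} = - \frac{6200214850}{14937654721}$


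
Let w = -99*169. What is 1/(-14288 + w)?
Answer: -1/31019 ≈ -3.2238e-5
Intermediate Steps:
w = -16731
1/(-14288 + w) = 1/(-14288 - 16731) = 1/(-31019) = -1/31019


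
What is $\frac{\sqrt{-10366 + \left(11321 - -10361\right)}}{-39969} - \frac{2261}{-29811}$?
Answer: $\frac{119}{1569} - \frac{2 \sqrt{2829}}{39969} \approx 0.073183$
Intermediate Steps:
$\frac{\sqrt{-10366 + \left(11321 - -10361\right)}}{-39969} - \frac{2261}{-29811} = \sqrt{-10366 + \left(11321 + 10361\right)} \left(- \frac{1}{39969}\right) - - \frac{119}{1569} = \sqrt{-10366 + 21682} \left(- \frac{1}{39969}\right) + \frac{119}{1569} = \sqrt{11316} \left(- \frac{1}{39969}\right) + \frac{119}{1569} = 2 \sqrt{2829} \left(- \frac{1}{39969}\right) + \frac{119}{1569} = - \frac{2 \sqrt{2829}}{39969} + \frac{119}{1569} = \frac{119}{1569} - \frac{2 \sqrt{2829}}{39969}$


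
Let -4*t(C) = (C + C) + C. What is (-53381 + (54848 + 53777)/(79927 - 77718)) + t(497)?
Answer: -474533635/8836 ≈ -53705.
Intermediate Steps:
t(C) = -3*C/4 (t(C) = -((C + C) + C)/4 = -(2*C + C)/4 = -3*C/4)
(-53381 + (54848 + 53777)/(79927 - 77718)) + t(497) = (-53381 + (54848 + 53777)/(79927 - 77718)) - ¾*497 = (-53381 + 108625/2209) - 1491/4 = -117810004/2209 - 1491/4 = -474533635/8836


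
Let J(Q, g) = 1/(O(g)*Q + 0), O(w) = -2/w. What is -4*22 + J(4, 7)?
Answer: -711/8 ≈ -88.875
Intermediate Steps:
J(Q, g) = -g/(2*Q) (J(Q, g) = 1/((-2/g)*Q + 0) = 1/(-2*Q/g + 0) = 1/(-2*Q/g) = -g/(2*Q))
-4*22 + J(4, 7) = -4*22 - ½*7/4 = -88 - ½*7*¼ = -88 - 7/8 = -711/8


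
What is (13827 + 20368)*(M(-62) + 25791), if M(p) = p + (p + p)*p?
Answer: 1142694315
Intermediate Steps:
M(p) = p + 2*p² (M(p) = p + (2*p)*p = p + 2*p²)
(13827 + 20368)*(M(-62) + 25791) = (13827 + 20368)*(-62*(1 + 2*(-62)) + 25791) = 34195*(-62*(1 - 124) + 25791) = 34195*(-62*(-123) + 25791) = 34195*(7626 + 25791) = 34195*33417 = 1142694315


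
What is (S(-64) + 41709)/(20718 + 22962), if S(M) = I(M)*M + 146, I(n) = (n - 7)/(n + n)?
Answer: 83639/87360 ≈ 0.95741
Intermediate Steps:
I(n) = (-7 + n)/(2*n) (I(n) = (-7 + n)/((2*n)) = (-7 + n)*(1/(2*n)) = (-7 + n)/(2*n))
S(M) = 285/2 + M/2 (S(M) = ((-7 + M)/(2*M))*M + 146 = (-7/2 + M/2) + 146 = 285/2 + M/2)
(S(-64) + 41709)/(20718 + 22962) = ((285/2 + (½)*(-64)) + 41709)/(20718 + 22962) = ((285/2 - 32) + 41709)/43680 = (221/2 + 41709)*(1/43680) = (83639/2)*(1/43680) = 83639/87360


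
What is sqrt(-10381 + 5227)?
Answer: I*sqrt(5154) ≈ 71.791*I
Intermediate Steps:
sqrt(-10381 + 5227) = sqrt(-5154) = I*sqrt(5154)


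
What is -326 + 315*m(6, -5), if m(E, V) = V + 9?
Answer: 934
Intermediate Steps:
m(E, V) = 9 + V
-326 + 315*m(6, -5) = -326 + 315*(9 - 5) = -326 + 315*4 = -326 + 1260 = 934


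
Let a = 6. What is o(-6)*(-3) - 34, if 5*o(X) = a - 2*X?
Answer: -224/5 ≈ -44.800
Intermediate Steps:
o(X) = 6/5 - 2*X/5 (o(X) = (6 - 2*X)/5 = 6/5 - 2*X/5)
o(-6)*(-3) - 34 = (6/5 - 2/5*(-6))*(-3) - 34 = (6/5 + 12/5)*(-3) - 34 = (18/5)*(-3) - 34 = -54/5 - 34 = -224/5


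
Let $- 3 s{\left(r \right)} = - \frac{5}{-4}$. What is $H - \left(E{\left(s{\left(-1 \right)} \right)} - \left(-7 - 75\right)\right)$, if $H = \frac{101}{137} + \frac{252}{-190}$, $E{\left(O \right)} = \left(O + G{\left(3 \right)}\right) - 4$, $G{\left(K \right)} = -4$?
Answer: $- \frac{11584249}{156180} \approx -74.172$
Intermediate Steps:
$s{\left(r \right)} = - \frac{5}{12}$ ($s{\left(r \right)} = - \frac{\left(-5\right) \frac{1}{-4}}{3} = - \frac{\left(-5\right) \left(- \frac{1}{4}\right)}{3} = \left(- \frac{1}{3}\right) \frac{5}{4} = - \frac{5}{12}$)
$E{\left(O \right)} = -8 + O$ ($E{\left(O \right)} = \left(O - 4\right) - 4 = \left(-4 + O\right) - 4 = -8 + O$)
$H = - \frac{7667}{13015}$ ($H = 101 \cdot \frac{1}{137} + 252 \left(- \frac{1}{190}\right) = \frac{101}{137} - \frac{126}{95} = - \frac{7667}{13015} \approx -0.58909$)
$H - \left(E{\left(s{\left(-1 \right)} \right)} - \left(-7 - 75\right)\right) = - \frac{7667}{13015} - \left(\left(-8 - \frac{5}{12}\right) - \left(-7 - 75\right)\right) = - \frac{7667}{13015} - \left(- \frac{101}{12} - \left(-7 - 75\right)\right) = - \frac{7667}{13015} - \left(- \frac{101}{12} - -82\right) = - \frac{7667}{13015} - \left(- \frac{101}{12} + 82\right) = - \frac{7667}{13015} - \frac{883}{12} = - \frac{11584249}{156180}$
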